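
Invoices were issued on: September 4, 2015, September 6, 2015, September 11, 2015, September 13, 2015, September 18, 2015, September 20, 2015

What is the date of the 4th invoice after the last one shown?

October 4, 2015

Gaps: 2, 5, 2, 5, 2 days — not constant, but cyclic with period 2.
The events fall on every Friday and Sunday.
The following Friday is September 25, 2015.
The following Sunday is September 27, 2015.
Next Friday: October 2, 2015.
Next Sunday: October 4, 2015.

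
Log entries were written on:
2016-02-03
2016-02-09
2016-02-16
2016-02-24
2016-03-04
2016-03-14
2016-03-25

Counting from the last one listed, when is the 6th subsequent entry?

The spacing grows by 1 each time: 6, 7, 8, 9, 10, 11 days.
Next gap: 12 days. 2016-03-25 + 12 days = 2016-04-06.
Next gap: 13 days. 2016-04-06 + 13 days = 2016-04-19.
Next gap: 14 days. 2016-04-19 + 14 days = 2016-05-03.
Next gap: 15 days. 2016-05-03 + 15 days = 2016-05-18.
Next gap: 16 days. 2016-05-18 + 16 days = 2016-06-03.
Next gap: 17 days. 2016-06-03 + 17 days = 2016-06-20.

2016-06-20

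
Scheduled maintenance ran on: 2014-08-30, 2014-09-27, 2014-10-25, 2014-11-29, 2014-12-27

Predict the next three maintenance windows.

These are Saturdays with 28, 28, 35, 28-day gaps.
Each is the final Saturday of its month — 2014-08-30 is past the 28th, so '4th Saturday' doesn't fit.
Last Saturday of January 2015: 2015-01-31.
Last Saturday of February 2015: 2015-02-28.
March 2015 ends with Saturday 2015-03-28.

2015-01-31, 2015-02-28, 2015-03-28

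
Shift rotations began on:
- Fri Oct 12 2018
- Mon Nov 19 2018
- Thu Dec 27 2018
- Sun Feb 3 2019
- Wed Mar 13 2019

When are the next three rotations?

Sat Apr 20 2019, Tue May 28 2019, Fri Jul 5 2019

Gaps between consecutive events: 38, 38, 38, 38 days — a constant 38-day interval.
Wed Mar 13 2019 + 38 days = Sat Apr 20 2019.
Sat Apr 20 2019 + 38 days = Tue May 28 2019.
Tue May 28 2019 + 38 days = Fri Jul 5 2019.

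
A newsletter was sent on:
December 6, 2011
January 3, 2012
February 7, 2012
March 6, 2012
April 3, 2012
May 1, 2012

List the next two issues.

These are Tuesdays at 28- or 35-day spacing (28, 35, 28, 28, 28).
The pattern: 1st Tuesday of the month.
1st Tuesday of June 2012: June 5, 2012.
July 2012 — 1st Tuesday is July 3, 2012.

June 5, 2012; July 3, 2012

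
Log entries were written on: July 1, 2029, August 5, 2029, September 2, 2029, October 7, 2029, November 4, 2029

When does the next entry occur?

Gaps: 35, 28, 35, 28 days — a mix of 28 and 35. Every date is a Sunday.
Each is the 1st Sunday of its month.
December 2029 — 1st Sunday is December 2, 2029.

December 2, 2029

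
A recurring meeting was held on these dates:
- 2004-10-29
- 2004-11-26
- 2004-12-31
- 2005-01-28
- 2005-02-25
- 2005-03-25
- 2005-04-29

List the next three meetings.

All Fridays; the gaps (28, 35, 28, 28, 28, 35) vary with month length.
This is the last Friday of each month.
May 2005 ends with Friday 2005-05-27.
June 2005 ends with Friday 2005-06-24.
Last Friday of July 2005: 2005-07-29.

2005-05-27, 2005-06-24, 2005-07-29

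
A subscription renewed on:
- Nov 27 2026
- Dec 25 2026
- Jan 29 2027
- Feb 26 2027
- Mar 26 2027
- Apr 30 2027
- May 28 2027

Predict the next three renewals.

Jun 25 2027, Jul 30 2027, Aug 27 2027

All Fridays; the gaps (28, 35, 28, 28, 35, 28) vary with month length.
This is the last Friday of each month.
Last Friday of June 2027: Jun 25 2027.
Last Friday of July 2027: Jul 30 2027.
August 2027 ends with Friday Aug 27 2027.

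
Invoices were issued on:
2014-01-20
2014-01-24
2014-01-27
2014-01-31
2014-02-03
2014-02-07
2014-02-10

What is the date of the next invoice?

Every event lands on a Monday or Friday (gaps cycle 4, 3, 4, 3, 4, 3).
So the schedule is: every Monday and Friday.
Next Friday: 2014-02-14.

2014-02-14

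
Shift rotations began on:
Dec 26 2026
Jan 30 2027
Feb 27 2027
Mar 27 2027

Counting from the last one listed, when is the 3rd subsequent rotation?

Jun 26 2027

Every date is a Saturday; gaps 35, 28, 28 days.
Each is the last Saturday of its month (at least one falls on the 29th or later, ruling out '4th Saturday').
April 2027 ends with Saturday Apr 24 2027.
Last Saturday of May 2027: May 29 2027.
Last Saturday of June 2027: Jun 26 2027.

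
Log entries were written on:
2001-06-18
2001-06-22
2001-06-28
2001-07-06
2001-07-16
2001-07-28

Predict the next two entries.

Gaps: 4, 6, 8, 10, 12 days — each gap is 2 larger than the previous one.
Next gap: 14 days. 2001-07-28 + 14 days = 2001-08-11.
Next gap: 16 days. 2001-08-11 + 16 days = 2001-08-27.

2001-08-11, 2001-08-27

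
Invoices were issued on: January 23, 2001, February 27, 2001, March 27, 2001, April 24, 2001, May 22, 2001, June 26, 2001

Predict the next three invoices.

July 24, 2001; August 28, 2001; September 25, 2001

Gaps: 35, 28, 28, 28, 35 days — a mix of 28 and 35. Every date is a Tuesday.
Each is the 4th Tuesday of its month.
4th Tuesday of July 2001: July 24, 2001.
August 2001 — 4th Tuesday is August 28, 2001.
4th Tuesday of September 2001: September 25, 2001.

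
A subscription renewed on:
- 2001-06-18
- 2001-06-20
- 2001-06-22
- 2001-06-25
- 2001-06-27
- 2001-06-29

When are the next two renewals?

Gaps: 2, 2, 3, 2, 2 days — not constant, but cyclic with period 3.
The events fall on every Monday, Wednesday and Friday.
Next Monday: 2001-07-02.
The following Wednesday is 2001-07-04.

2001-07-02, 2001-07-04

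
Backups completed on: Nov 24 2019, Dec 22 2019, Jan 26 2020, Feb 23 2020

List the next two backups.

All dates are Sundays, 28, 35, 28 days apart.
Specifically, the 4th Sunday of each month.
March 2020 — 4th Sunday is Mar 22 2020.
4th Sunday of April 2020: Apr 26 2020.

Mar 22 2020, Apr 26 2020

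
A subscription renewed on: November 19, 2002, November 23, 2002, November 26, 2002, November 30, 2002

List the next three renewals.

Gaps: 4, 3, 4 days — not constant, but cyclic with period 2.
The events fall on every Tuesday and Saturday.
Next Tuesday: December 3, 2002.
Next Saturday: December 7, 2002.
The following Tuesday is December 10, 2002.

December 3, 2002; December 7, 2002; December 10, 2002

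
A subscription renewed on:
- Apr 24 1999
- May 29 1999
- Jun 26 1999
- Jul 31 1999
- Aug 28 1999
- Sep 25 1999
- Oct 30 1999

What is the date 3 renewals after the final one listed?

Jan 29 2000

Every date is a Saturday; gaps 35, 28, 35, 28, 28, 35 days.
Each is the last Saturday of its month (at least one falls on the 29th or later, ruling out '4th Saturday').
November 1999 ends with Saturday Nov 27 1999.
December 1999 ends with Saturday Dec 25 1999.
January 2000 ends with Saturday Jan 29 2000.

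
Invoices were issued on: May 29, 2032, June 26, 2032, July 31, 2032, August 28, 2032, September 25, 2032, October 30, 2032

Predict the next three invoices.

November 27, 2032; December 25, 2032; January 29, 2033

Every date is a Saturday; gaps 28, 35, 28, 28, 35 days.
Each is the last Saturday of its month (at least one falls on the 29th or later, ruling out '4th Saturday').
Last Saturday of November 2032: November 27, 2032.
Last Saturday of December 2032: December 25, 2032.
January 2033 ends with Saturday January 29, 2033.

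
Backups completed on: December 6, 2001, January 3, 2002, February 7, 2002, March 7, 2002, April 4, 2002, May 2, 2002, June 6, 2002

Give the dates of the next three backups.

July 4, 2002; August 1, 2002; September 5, 2002

Gaps: 28, 35, 28, 28, 28, 35 days — a mix of 28 and 35. Every date is a Thursday.
Each is the 1st Thursday of its month.
July 2002 — 1st Thursday is July 4, 2002.
1st Thursday of August 2002: August 1, 2002.
September 2002 — 1st Thursday is September 5, 2002.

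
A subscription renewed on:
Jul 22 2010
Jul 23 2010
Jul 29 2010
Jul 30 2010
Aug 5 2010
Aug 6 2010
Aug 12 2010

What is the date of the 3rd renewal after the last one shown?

Every event lands on a Thursday or Friday (gaps cycle 1, 6, 1, 6, 1, 6).
So the schedule is: every Thursday and Friday.
Next Friday: Aug 13 2010.
Next Thursday: Aug 19 2010.
Next Friday: Aug 20 2010.

Aug 20 2010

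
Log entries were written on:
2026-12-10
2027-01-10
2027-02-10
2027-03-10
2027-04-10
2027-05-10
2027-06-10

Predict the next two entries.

2027-07-10, 2027-08-10

The day-of-month is always 10 (31, 31, 28, 31, 30, 31 days between events).
So this recurs on the 10th of each month.
July 2027: 2027-07-10.
August 2027: 2027-08-10.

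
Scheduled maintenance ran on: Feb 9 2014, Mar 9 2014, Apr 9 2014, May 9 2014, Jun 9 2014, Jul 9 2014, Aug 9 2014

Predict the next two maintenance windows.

Sep 9 2014, Oct 9 2014

Each date is the 9th; the gaps (28, 31, 30, 31, 30, 31) track the month lengths.
The rule is the 9th of each month.
Next: September 2014 → Sep 9 2014.
Next: October 2014 → Oct 9 2014.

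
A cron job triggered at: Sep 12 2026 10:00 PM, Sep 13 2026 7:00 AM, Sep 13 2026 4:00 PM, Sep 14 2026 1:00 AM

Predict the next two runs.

Sep 14 2026 10:00 AM, Sep 14 2026 7:00 PM

Spacing: 9, 9, 9 h — constant 9 h.
Sep 14 2026 1:00 AM + 9 h = Sep 14 2026 10:00 AM.
Sep 14 2026 10:00 AM + 9 h = Sep 14 2026 7:00 PM.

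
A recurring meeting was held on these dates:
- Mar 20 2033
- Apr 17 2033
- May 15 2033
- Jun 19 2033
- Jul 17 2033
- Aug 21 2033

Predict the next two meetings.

These are Sundays at 28- or 35-day spacing (28, 28, 35, 28, 35).
The pattern: 3rd Sunday of the month.
3rd Sunday of September 2033: Sep 18 2033.
3rd Sunday of October 2033: Oct 16 2033.

Sep 18 2033, Oct 16 2033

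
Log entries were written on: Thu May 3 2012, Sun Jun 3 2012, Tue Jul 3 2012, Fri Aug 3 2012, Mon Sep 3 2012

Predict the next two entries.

The day-of-month is always 3 (31, 30, 31, 31 days between events).
So this recurs on the 3rd of each month.
October 2012: Wed Oct 3 2012.
Next: November 2012 → Sat Nov 3 2012.

Wed Oct 3 2012, Sat Nov 3 2012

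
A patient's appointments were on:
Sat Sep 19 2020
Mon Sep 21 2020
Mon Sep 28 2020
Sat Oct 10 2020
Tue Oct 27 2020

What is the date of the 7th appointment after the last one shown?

Gaps: 2, 7, 12, 17 days — each gap is 5 larger than the previous one.
Next gap: 22 days. Tue Oct 27 2020 + 22 days = Wed Nov 18 2020.
Next gap: 27 days. Wed Nov 18 2020 + 27 days = Tue Dec 15 2020.
Next gap: 32 days. Tue Dec 15 2020 + 32 days = Sat Jan 16 2021.
Next gap: 37 days. Sat Jan 16 2021 + 37 days = Mon Feb 22 2021.
Next gap: 42 days. Mon Feb 22 2021 + 42 days = Mon Apr 5 2021.
Next gap: 47 days. Mon Apr 5 2021 + 47 days = Sat May 22 2021.
Next gap: 52 days. Sat May 22 2021 + 52 days = Tue Jul 13 2021.

Tue Jul 13 2021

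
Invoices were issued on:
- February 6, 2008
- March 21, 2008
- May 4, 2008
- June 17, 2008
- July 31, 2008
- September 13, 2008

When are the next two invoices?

Gaps between consecutive events: 44, 44, 44, 44, 44 days — a constant 44-day interval.
September 13, 2008 + 44 days = October 27, 2008.
October 27, 2008 + 44 days = December 10, 2008.

October 27, 2008; December 10, 2008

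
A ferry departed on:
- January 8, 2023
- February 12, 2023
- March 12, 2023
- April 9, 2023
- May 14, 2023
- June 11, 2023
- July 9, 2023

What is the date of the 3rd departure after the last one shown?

All dates are Sundays, 35, 28, 28, 35, 28, 28 days apart.
Specifically, the 2nd Sunday of each month.
2nd Sunday of August 2023: August 13, 2023.
2nd Sunday of September 2023: September 10, 2023.
October 2023 — 2nd Sunday is October 8, 2023.

October 8, 2023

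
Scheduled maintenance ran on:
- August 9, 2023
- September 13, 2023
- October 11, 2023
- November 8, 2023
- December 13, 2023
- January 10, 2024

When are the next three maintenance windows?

February 14, 2024; March 13, 2024; April 10, 2024

These are Wednesdays at 28- or 35-day spacing (35, 28, 28, 35, 28).
The pattern: 2nd Wednesday of the month.
2nd Wednesday of February 2024: February 14, 2024.
2nd Wednesday of March 2024: March 13, 2024.
April 2024 — 2nd Wednesday is April 10, 2024.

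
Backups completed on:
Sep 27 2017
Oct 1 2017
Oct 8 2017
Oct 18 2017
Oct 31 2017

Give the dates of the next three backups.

Nov 16 2017, Dec 5 2017, Dec 27 2017

Gaps: 4, 7, 10, 13 days — each gap is 3 larger than the previous one.
Next gap: 16 days. Oct 31 2017 + 16 days = Nov 16 2017.
Next gap: 19 days. Nov 16 2017 + 19 days = Dec 5 2017.
Next gap: 22 days. Dec 5 2017 + 22 days = Dec 27 2017.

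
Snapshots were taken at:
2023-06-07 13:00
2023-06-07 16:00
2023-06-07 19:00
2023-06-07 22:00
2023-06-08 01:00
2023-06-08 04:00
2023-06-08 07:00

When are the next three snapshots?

2023-06-08 10:00, 2023-06-08 13:00, 2023-06-08 16:00

Gaps: 3, 3, 3, 3, 3, 3 hours — each event is 3 hours after the previous one.
2023-06-08 07:00 + 3 h = 2023-06-08 10:00.
2023-06-08 10:00 + 3 h = 2023-06-08 13:00.
2023-06-08 13:00 + 3 h = 2023-06-08 16:00.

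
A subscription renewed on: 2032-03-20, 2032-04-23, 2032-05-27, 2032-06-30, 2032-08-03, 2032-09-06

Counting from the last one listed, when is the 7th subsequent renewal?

Gaps between consecutive events: 34, 34, 34, 34, 34 days — a constant 34-day interval.
2032-09-06 + 34 days = 2032-10-10.
2032-10-10 + 34 days = 2032-11-13.
2032-11-13 + 34 days = 2032-12-17.
2032-12-17 + 34 days = 2033-01-20.
2033-01-20 + 34 days = 2033-02-23.
2033-02-23 + 34 days = 2033-03-29.
2033-03-29 + 34 days = 2033-05-02.

2033-05-02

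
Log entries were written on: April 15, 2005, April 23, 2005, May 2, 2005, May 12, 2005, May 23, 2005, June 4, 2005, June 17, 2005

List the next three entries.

The spacing grows by 1 each time: 8, 9, 10, 11, 12, 13 days.
Next gap: 14 days. June 17, 2005 + 14 days = July 1, 2005.
Next gap: 15 days. July 1, 2005 + 15 days = July 16, 2005.
Next gap: 16 days. July 16, 2005 + 16 days = August 1, 2005.

July 1, 2005; July 16, 2005; August 1, 2005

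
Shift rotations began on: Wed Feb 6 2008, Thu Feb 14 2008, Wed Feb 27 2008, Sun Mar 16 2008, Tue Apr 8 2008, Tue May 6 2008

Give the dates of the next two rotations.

The spacing grows by 5 each time: 8, 13, 18, 23, 28 days.
Next gap: 33 days. Tue May 6 2008 + 33 days = Sun Jun 8 2008.
Next gap: 38 days. Sun Jun 8 2008 + 38 days = Wed Jul 16 2008.

Sun Jun 8 2008, Wed Jul 16 2008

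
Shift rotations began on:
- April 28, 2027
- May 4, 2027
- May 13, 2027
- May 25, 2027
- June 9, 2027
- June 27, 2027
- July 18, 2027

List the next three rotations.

August 11, 2027; September 7, 2027; October 7, 2027

Gaps: 6, 9, 12, 15, 18, 21 days — each gap is 3 larger than the previous one.
Next gap: 24 days. July 18, 2027 + 24 days = August 11, 2027.
Next gap: 27 days. August 11, 2027 + 27 days = September 7, 2027.
Next gap: 30 days. September 7, 2027 + 30 days = October 7, 2027.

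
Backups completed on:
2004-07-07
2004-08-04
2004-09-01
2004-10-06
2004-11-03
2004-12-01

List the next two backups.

Gaps: 28, 28, 35, 28, 28 days — a mix of 28 and 35. Every date is a Wednesday.
Each is the 1st Wednesday of its month.
1st Wednesday of January 2005: 2005-01-05.
1st Wednesday of February 2005: 2005-02-02.

2005-01-05, 2005-02-02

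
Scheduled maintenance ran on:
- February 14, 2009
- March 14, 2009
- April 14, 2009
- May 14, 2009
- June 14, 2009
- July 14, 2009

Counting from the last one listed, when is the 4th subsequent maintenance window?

Each date is the 14th; the gaps (28, 31, 30, 31, 30) track the month lengths.
The rule is the 14th of each month.
Next: August 2009 → August 14, 2009.
Next: September 2009 → September 14, 2009.
October 2009: October 14, 2009.
Next: November 2009 → November 14, 2009.

November 14, 2009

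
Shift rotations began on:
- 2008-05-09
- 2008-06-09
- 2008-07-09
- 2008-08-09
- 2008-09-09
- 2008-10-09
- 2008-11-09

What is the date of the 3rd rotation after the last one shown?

2009-02-09

Gaps: 31, 30, 31, 31, 30, 31 days — not constant. Every event is on the 9th of the month.
Pattern: the 9th of each month.
Next: December 2008 → 2008-12-09.
January 2009: 2009-01-09.
February 2009: 2009-02-09.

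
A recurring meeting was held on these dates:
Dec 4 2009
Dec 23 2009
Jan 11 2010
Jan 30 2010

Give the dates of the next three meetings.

Feb 18 2010, Mar 9 2010, Mar 28 2010

Gaps between consecutive events: 19, 19, 19 days — a constant 19-day interval.
Jan 30 2010 + 19 days = Feb 18 2010.
Feb 18 2010 + 19 days = Mar 9 2010.
Mar 9 2010 + 19 days = Mar 28 2010.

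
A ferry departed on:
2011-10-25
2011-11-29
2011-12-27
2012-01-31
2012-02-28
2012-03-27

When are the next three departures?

2012-04-24, 2012-05-29, 2012-06-26

All Tuesdays; the gaps (35, 28, 35, 28, 28) vary with month length.
This is the last Tuesday of each month.
April 2012 ends with Tuesday 2012-04-24.
Last Tuesday of May 2012: 2012-05-29.
June 2012 ends with Tuesday 2012-06-26.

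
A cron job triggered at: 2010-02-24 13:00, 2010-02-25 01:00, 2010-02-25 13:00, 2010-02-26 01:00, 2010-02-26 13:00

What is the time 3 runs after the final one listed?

2010-02-28 01:00

Spacing: 12, 12, 12, 12 h — constant 12 h.
2010-02-26 13:00 + 12 h = 2010-02-27 01:00.
2010-02-27 01:00 + 12 h = 2010-02-27 13:00.
2010-02-27 13:00 + 12 h = 2010-02-28 01:00.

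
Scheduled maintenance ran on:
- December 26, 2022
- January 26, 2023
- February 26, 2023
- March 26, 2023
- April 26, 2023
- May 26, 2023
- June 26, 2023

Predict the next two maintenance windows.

July 26, 2023; August 26, 2023

Each date is the 26th; the gaps (31, 31, 28, 31, 30, 31) track the month lengths.
The rule is the 26th of each month.
Next: July 2023 → July 26, 2023.
August 2023: August 26, 2023.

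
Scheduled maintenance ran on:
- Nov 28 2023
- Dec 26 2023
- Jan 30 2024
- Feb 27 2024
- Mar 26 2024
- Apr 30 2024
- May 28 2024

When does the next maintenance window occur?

Jun 25 2024

Every date is a Tuesday; gaps 28, 35, 28, 28, 35, 28 days.
Each is the last Tuesday of its month (at least one falls on the 29th or later, ruling out '4th Tuesday').
June 2024 ends with Tuesday Jun 25 2024.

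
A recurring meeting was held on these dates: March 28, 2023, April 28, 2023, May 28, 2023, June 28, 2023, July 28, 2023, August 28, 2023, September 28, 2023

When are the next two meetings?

Gaps: 31, 30, 31, 30, 31, 31 days — not constant. Every event is on the 28th of the month.
Pattern: the 28th of each month.
Next: October 2023 → October 28, 2023.
Next: November 2023 → November 28, 2023.

October 28, 2023; November 28, 2023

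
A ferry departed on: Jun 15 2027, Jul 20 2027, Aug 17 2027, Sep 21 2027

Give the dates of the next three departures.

Gaps: 35, 28, 35 days — a mix of 28 and 35. Every date is a Tuesday.
Each is the 3rd Tuesday of its month.
3rd Tuesday of October 2027: Oct 19 2027.
3rd Tuesday of November 2027: Nov 16 2027.
3rd Tuesday of December 2027: Dec 21 2027.

Oct 19 2027, Nov 16 2027, Dec 21 2027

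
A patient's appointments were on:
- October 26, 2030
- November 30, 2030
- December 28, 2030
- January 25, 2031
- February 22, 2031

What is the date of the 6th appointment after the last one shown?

These are Saturdays with 35, 28, 28, 28-day gaps.
Each is the final Saturday of its month — November 30, 2030 is past the 28th, so '4th Saturday' doesn't fit.
Last Saturday of March 2031: March 29, 2031.
April 2031 ends with Saturday April 26, 2031.
May 2031 ends with Saturday May 31, 2031.
June 2031 ends with Saturday June 28, 2031.
Last Saturday of July 2031: July 26, 2031.
August 2031 ends with Saturday August 30, 2031.

August 30, 2031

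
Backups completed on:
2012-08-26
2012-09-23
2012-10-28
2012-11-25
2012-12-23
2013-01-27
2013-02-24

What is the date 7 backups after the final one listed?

2013-09-22

Gaps: 28, 35, 28, 28, 35, 28 days — a mix of 28 and 35. Every date is a Sunday.
Each is the 4th Sunday of its month.
March 2013 — 4th Sunday is 2013-03-24.
4th Sunday of April 2013: 2013-04-28.
4th Sunday of May 2013: 2013-05-26.
June 2013 — 4th Sunday is 2013-06-23.
4th Sunday of July 2013: 2013-07-28.
4th Sunday of August 2013: 2013-08-25.
September 2013 — 4th Sunday is 2013-09-22.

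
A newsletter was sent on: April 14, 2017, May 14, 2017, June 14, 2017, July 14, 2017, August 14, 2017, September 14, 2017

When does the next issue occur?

October 14, 2017

Each date is the 14th; the gaps (30, 31, 30, 31, 31) track the month lengths.
The rule is the 14th of each month.
October 2017: October 14, 2017.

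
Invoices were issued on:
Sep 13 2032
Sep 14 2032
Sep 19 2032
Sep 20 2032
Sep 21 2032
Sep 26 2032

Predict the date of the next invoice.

Gaps: 1, 5, 1, 1, 5 days — not constant, but cyclic with period 3.
The events fall on every Monday, Tuesday and Sunday.
The following Monday is Sep 27 2032.

Sep 27 2032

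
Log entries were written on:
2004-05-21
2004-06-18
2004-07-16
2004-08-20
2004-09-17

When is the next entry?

All dates are Fridays, 28, 28, 35, 28 days apart.
Specifically, the 3rd Friday of each month.
3rd Friday of October 2004: 2004-10-15.

2004-10-15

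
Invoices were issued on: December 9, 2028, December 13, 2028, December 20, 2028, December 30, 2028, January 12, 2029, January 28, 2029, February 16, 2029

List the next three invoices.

March 10, 2029; April 4, 2029; May 2, 2029

Gaps: 4, 7, 10, 13, 16, 19 days — each gap is 3 larger than the previous one.
Next gap: 22 days. February 16, 2029 + 22 days = March 10, 2029.
Next gap: 25 days. March 10, 2029 + 25 days = April 4, 2029.
Next gap: 28 days. April 4, 2029 + 28 days = May 2, 2029.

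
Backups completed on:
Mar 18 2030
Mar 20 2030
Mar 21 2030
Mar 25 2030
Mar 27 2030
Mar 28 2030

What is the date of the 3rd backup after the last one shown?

Apr 4 2030

Gaps: 2, 1, 4, 2, 1 days — not constant, but cyclic with period 3.
The events fall on every Monday, Wednesday and Thursday.
The following Monday is Apr 1 2030.
Next Wednesday: Apr 3 2030.
Next Thursday: Apr 4 2030.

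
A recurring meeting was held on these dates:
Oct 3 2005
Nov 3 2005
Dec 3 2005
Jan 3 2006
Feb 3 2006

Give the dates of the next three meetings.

Each date is the 3rd; the gaps (31, 30, 31, 31) track the month lengths.
The rule is the 3rd of each month.
March 2006: Mar 3 2006.
Next: April 2006 → Apr 3 2006.
May 2006: May 3 2006.

Mar 3 2006, Apr 3 2006, May 3 2006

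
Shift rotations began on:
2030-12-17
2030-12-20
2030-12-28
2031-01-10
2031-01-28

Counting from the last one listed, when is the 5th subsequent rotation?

2031-07-12

The spacing grows by 5 each time: 3, 8, 13, 18 days.
Next gap: 23 days. 2031-01-28 + 23 days = 2031-02-20.
Next gap: 28 days. 2031-02-20 + 28 days = 2031-03-20.
Next gap: 33 days. 2031-03-20 + 33 days = 2031-04-22.
Next gap: 38 days. 2031-04-22 + 38 days = 2031-05-30.
Next gap: 43 days. 2031-05-30 + 43 days = 2031-07-12.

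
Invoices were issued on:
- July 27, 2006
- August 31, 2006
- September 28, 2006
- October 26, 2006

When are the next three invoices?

All Thursdays; the gaps (35, 28, 28) vary with month length.
This is the last Thursday of each month.
Last Thursday of November 2006: November 30, 2006.
December 2006 ends with Thursday December 28, 2006.
January 2007 ends with Thursday January 25, 2007.

November 30, 2006; December 28, 2006; January 25, 2007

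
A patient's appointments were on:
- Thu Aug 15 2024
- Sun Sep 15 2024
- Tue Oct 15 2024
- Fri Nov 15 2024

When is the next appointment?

Sun Dec 15 2024

Each date is the 15th; the gaps (31, 30, 31) track the month lengths.
The rule is the 15th of each month.
Next: December 2024 → Sun Dec 15 2024.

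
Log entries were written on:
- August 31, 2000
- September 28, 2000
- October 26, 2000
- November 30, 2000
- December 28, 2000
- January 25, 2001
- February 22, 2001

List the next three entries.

March 29, 2001; April 26, 2001; May 31, 2001

Every date is a Thursday; gaps 28, 28, 35, 28, 28, 28 days.
Each is the last Thursday of its month (at least one falls on the 29th or later, ruling out '4th Thursday').
Last Thursday of March 2001: March 29, 2001.
April 2001 ends with Thursday April 26, 2001.
May 2001 ends with Thursday May 31, 2001.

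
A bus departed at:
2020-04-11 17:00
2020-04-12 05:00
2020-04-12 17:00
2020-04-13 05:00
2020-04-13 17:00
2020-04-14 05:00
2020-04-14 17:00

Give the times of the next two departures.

2020-04-15 05:00, 2020-04-15 17:00

Spacing: 12, 12, 12, 12, 12, 12 h — constant 12 h.
2020-04-14 17:00 + 12 h = 2020-04-15 05:00.
2020-04-15 05:00 + 12 h = 2020-04-15 17:00.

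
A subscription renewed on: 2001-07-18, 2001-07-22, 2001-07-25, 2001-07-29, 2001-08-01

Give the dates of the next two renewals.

2001-08-05, 2001-08-08

The gap pattern 4, 3, 4, 3 repeats every 2 events.
These are the Wednesdays and Sundays of each week.
The following Sunday is 2001-08-05.
Next Wednesday: 2001-08-08.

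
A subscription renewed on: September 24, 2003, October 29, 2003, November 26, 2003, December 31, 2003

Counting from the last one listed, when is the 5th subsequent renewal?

May 26, 2004

Every date is a Wednesday; gaps 35, 28, 35 days.
Each is the last Wednesday of its month (at least one falls on the 29th or later, ruling out '4th Wednesday').
Last Wednesday of January 2004: January 28, 2004.
Last Wednesday of February 2004: February 25, 2004.
March 2004 ends with Wednesday March 31, 2004.
Last Wednesday of April 2004: April 28, 2004.
May 2004 ends with Wednesday May 26, 2004.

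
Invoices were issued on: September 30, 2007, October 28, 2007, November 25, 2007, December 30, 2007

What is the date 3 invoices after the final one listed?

March 30, 2008

Every date is a Sunday; gaps 28, 28, 35 days.
Each is the last Sunday of its month (at least one falls on the 29th or later, ruling out '4th Sunday').
January 2008 ends with Sunday January 27, 2008.
Last Sunday of February 2008: February 24, 2008.
Last Sunday of March 2008: March 30, 2008.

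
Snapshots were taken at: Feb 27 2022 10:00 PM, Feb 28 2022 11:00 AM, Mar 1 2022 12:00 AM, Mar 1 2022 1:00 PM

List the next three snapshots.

The interval is a steady 13 hours (13, 13, 13).
Mar 1 2022 1:00 PM + 13 h = Mar 2 2022 2:00 AM.
Mar 2 2022 2:00 AM + 13 h = Mar 2 2022 3:00 PM.
Mar 2 2022 3:00 PM + 13 h = Mar 3 2022 4:00 AM.

Mar 2 2022 2:00 AM, Mar 2 2022 3:00 PM, Mar 3 2022 4:00 AM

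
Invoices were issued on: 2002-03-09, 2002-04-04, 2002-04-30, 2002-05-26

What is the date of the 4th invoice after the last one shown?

2002-09-07

Gaps between consecutive events: 26, 26, 26 days — a constant 26-day interval.
2002-05-26 + 26 days = 2002-06-21.
2002-06-21 + 26 days = 2002-07-17.
2002-07-17 + 26 days = 2002-08-12.
2002-08-12 + 26 days = 2002-09-07.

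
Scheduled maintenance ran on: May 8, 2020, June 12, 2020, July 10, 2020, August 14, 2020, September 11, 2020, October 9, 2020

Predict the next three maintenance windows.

November 13, 2020; December 11, 2020; January 8, 2021

Gaps: 35, 28, 35, 28, 28 days — a mix of 28 and 35. Every date is a Friday.
Each is the 2nd Friday of its month.
2nd Friday of November 2020: November 13, 2020.
2nd Friday of December 2020: December 11, 2020.
January 2021 — 2nd Friday is January 8, 2021.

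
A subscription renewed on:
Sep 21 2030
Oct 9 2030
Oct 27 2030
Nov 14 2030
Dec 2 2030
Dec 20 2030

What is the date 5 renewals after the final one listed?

Mar 20 2031

Every event comes 18 days after the last (18, 18, 18, 18, 18).
Dec 20 2030 + 18 days = Jan 7 2031.
Jan 7 2031 + 18 days = Jan 25 2031.
Jan 25 2031 + 18 days = Feb 12 2031.
Feb 12 2031 + 18 days = Mar 2 2031.
Mar 2 2031 + 18 days = Mar 20 2031.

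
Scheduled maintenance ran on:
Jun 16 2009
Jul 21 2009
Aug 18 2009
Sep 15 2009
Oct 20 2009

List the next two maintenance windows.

Nov 17 2009, Dec 15 2009

Gaps: 35, 28, 28, 35 days — a mix of 28 and 35. Every date is a Tuesday.
Each is the 3rd Tuesday of its month.
3rd Tuesday of November 2009: Nov 17 2009.
December 2009 — 3rd Tuesday is Dec 15 2009.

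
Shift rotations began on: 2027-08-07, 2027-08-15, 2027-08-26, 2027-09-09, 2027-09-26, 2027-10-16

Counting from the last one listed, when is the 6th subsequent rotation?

The spacing grows by 3 each time: 8, 11, 14, 17, 20 days.
Next gap: 23 days. 2027-10-16 + 23 days = 2027-11-08.
Next gap: 26 days. 2027-11-08 + 26 days = 2027-12-04.
Next gap: 29 days. 2027-12-04 + 29 days = 2028-01-02.
Next gap: 32 days. 2028-01-02 + 32 days = 2028-02-03.
Next gap: 35 days. 2028-02-03 + 35 days = 2028-03-09.
Next gap: 38 days. 2028-03-09 + 38 days = 2028-04-16.

2028-04-16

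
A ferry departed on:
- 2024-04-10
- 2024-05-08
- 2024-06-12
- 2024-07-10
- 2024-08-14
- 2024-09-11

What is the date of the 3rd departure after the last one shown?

All dates are Wednesdays, 28, 35, 28, 35, 28 days apart.
Specifically, the 2nd Wednesday of each month.
October 2024 — 2nd Wednesday is 2024-10-09.
2nd Wednesday of November 2024: 2024-11-13.
2nd Wednesday of December 2024: 2024-12-11.

2024-12-11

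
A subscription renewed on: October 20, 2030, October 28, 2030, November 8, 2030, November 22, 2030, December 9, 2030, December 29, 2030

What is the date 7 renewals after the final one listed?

Intervals are 8, 11, 14, 17, 20 days — an arithmetic progression with common difference 3.
Next gap: 23 days. December 29, 2030 + 23 days = January 21, 2031.
Next gap: 26 days. January 21, 2031 + 26 days = February 16, 2031.
Next gap: 29 days. February 16, 2031 + 29 days = March 17, 2031.
Next gap: 32 days. March 17, 2031 + 32 days = April 18, 2031.
Next gap: 35 days. April 18, 2031 + 35 days = May 23, 2031.
Next gap: 38 days. May 23, 2031 + 38 days = June 30, 2031.
Next gap: 41 days. June 30, 2031 + 41 days = August 10, 2031.

August 10, 2031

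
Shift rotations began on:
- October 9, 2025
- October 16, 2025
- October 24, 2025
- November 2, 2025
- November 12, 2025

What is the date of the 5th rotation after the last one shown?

January 16, 2026

The spacing grows by 1 each time: 7, 8, 9, 10 days.
Next gap: 11 days. November 12, 2025 + 11 days = November 23, 2025.
Next gap: 12 days. November 23, 2025 + 12 days = December 5, 2025.
Next gap: 13 days. December 5, 2025 + 13 days = December 18, 2025.
Next gap: 14 days. December 18, 2025 + 14 days = January 1, 2026.
Next gap: 15 days. January 1, 2026 + 15 days = January 16, 2026.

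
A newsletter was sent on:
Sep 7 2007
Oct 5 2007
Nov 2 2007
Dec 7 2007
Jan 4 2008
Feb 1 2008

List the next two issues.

Gaps: 28, 28, 35, 28, 28 days — a mix of 28 and 35. Every date is a Friday.
Each is the 1st Friday of its month.
1st Friday of March 2008: Mar 7 2008.
1st Friday of April 2008: Apr 4 2008.

Mar 7 2008, Apr 4 2008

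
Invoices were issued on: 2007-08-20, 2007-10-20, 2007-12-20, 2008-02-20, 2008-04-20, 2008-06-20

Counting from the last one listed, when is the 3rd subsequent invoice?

2008-12-20

Each date is the 20th; the gaps (61, 61, 62, 60, 61) track the month lengths.
The rule is the 20th of every 2 months.
Next: August 2008 → 2008-08-20.
October 2008: 2008-10-20.
Next: December 2008 → 2008-12-20.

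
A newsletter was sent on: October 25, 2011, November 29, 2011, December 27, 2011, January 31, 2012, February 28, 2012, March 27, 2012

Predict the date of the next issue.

All Tuesdays; the gaps (35, 28, 35, 28, 28) vary with month length.
This is the last Tuesday of each month.
Last Tuesday of April 2012: April 24, 2012.

April 24, 2012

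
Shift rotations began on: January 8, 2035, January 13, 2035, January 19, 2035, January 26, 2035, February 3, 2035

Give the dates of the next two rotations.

Gaps: 5, 6, 7, 8 days — each gap is 1 larger than the previous one.
Next gap: 9 days. February 3, 2035 + 9 days = February 12, 2035.
Next gap: 10 days. February 12, 2035 + 10 days = February 22, 2035.

February 12, 2035; February 22, 2035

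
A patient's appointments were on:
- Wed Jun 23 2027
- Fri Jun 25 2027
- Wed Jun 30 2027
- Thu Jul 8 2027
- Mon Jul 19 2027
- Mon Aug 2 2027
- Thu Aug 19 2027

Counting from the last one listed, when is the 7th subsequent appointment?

The spacing grows by 3 each time: 2, 5, 8, 11, 14, 17 days.
Next gap: 20 days. Thu Aug 19 2027 + 20 days = Wed Sep 8 2027.
Next gap: 23 days. Wed Sep 8 2027 + 23 days = Fri Oct 1 2027.
Next gap: 26 days. Fri Oct 1 2027 + 26 days = Wed Oct 27 2027.
Next gap: 29 days. Wed Oct 27 2027 + 29 days = Thu Nov 25 2027.
Next gap: 32 days. Thu Nov 25 2027 + 32 days = Mon Dec 27 2027.
Next gap: 35 days. Mon Dec 27 2027 + 35 days = Mon Jan 31 2028.
Next gap: 38 days. Mon Jan 31 2028 + 38 days = Thu Mar 9 2028.

Thu Mar 9 2028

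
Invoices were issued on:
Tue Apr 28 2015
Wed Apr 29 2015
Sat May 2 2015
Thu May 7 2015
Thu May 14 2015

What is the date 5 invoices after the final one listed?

Intervals are 1, 3, 5, 7 days — an arithmetic progression with common difference 2.
Next gap: 9 days. Thu May 14 2015 + 9 days = Sat May 23 2015.
Next gap: 11 days. Sat May 23 2015 + 11 days = Wed Jun 3 2015.
Next gap: 13 days. Wed Jun 3 2015 + 13 days = Tue Jun 16 2015.
Next gap: 15 days. Tue Jun 16 2015 + 15 days = Wed Jul 1 2015.
Next gap: 17 days. Wed Jul 1 2015 + 17 days = Sat Jul 18 2015.

Sat Jul 18 2015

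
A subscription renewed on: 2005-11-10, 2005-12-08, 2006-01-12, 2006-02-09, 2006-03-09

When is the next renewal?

2006-04-13

Gaps: 28, 35, 28, 28 days — a mix of 28 and 35. Every date is a Thursday.
Each is the 2nd Thursday of its month.
2nd Thursday of April 2006: 2006-04-13.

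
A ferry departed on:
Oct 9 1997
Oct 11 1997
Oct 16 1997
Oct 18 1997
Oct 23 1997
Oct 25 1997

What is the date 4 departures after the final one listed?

The gap pattern 2, 5, 2, 5, 2 repeats every 2 events.
These are the Thursdays and Saturdays of each week.
The following Thursday is Oct 30 1997.
Next Saturday: Nov 1 1997.
The following Thursday is Nov 6 1997.
Next Saturday: Nov 8 1997.

Nov 8 1997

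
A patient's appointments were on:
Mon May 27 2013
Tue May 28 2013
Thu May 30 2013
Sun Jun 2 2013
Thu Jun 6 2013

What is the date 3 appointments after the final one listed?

Mon Jun 24 2013

Gaps: 1, 2, 3, 4 days — each gap is 1 larger than the previous one.
Next gap: 5 days. Thu Jun 6 2013 + 5 days = Tue Jun 11 2013.
Next gap: 6 days. Tue Jun 11 2013 + 6 days = Mon Jun 17 2013.
Next gap: 7 days. Mon Jun 17 2013 + 7 days = Mon Jun 24 2013.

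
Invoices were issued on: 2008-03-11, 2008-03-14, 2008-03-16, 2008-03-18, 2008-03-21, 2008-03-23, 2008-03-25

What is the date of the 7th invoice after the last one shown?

Gaps: 3, 2, 2, 3, 2, 2 days — not constant, but cyclic with period 3.
The events fall on every Tuesday, Friday and Sunday.
The following Friday is 2008-03-28.
The following Sunday is 2008-03-30.
Next Tuesday: 2008-04-01.
Next Friday: 2008-04-04.
Next Sunday: 2008-04-06.
Next Tuesday: 2008-04-08.
Next Friday: 2008-04-11.

2008-04-11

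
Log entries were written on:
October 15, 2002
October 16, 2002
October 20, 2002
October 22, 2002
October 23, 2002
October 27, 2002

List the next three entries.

Gaps: 1, 4, 2, 1, 4 days — not constant, but cyclic with period 3.
The events fall on every Tuesday, Wednesday and Sunday.
Next Tuesday: October 29, 2002.
Next Wednesday: October 30, 2002.
The following Sunday is November 3, 2002.

October 29, 2002; October 30, 2002; November 3, 2002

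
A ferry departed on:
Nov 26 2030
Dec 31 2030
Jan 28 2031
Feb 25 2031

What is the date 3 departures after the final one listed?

These are Tuesdays with 35, 28, 28-day gaps.
Each is the final Tuesday of its month — Dec 31 2030 is past the 28th, so '4th Tuesday' doesn't fit.
Last Tuesday of March 2031: Mar 25 2031.
Last Tuesday of April 2031: Apr 29 2031.
Last Tuesday of May 2031: May 27 2031.

May 27 2031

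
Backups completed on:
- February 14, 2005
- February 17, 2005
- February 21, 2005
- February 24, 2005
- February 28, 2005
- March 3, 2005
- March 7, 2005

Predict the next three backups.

Every event lands on a Monday or Thursday (gaps cycle 3, 4, 3, 4, 3, 4).
So the schedule is: every Monday and Thursday.
Next Thursday: March 10, 2005.
Next Monday: March 14, 2005.
Next Thursday: March 17, 2005.

March 10, 2005; March 14, 2005; March 17, 2005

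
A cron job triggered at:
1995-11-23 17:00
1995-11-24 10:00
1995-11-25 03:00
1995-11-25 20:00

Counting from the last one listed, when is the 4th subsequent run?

1995-11-28 16:00

Spacing: 17, 17, 17 h — constant 17 h.
1995-11-25 20:00 + 17 h = 1995-11-26 13:00.
1995-11-26 13:00 + 17 h = 1995-11-27 06:00.
1995-11-27 06:00 + 17 h = 1995-11-27 23:00.
1995-11-27 23:00 + 17 h = 1995-11-28 16:00.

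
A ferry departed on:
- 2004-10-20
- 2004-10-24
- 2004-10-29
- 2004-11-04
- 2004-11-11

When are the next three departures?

Gaps: 4, 5, 6, 7 days — each gap is 1 larger than the previous one.
Next gap: 8 days. 2004-11-11 + 8 days = 2004-11-19.
Next gap: 9 days. 2004-11-19 + 9 days = 2004-11-28.
Next gap: 10 days. 2004-11-28 + 10 days = 2004-12-08.

2004-11-19, 2004-11-28, 2004-12-08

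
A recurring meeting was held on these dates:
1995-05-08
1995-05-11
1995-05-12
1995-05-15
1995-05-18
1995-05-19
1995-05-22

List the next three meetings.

Gaps: 3, 1, 3, 3, 1, 3 days — not constant, but cyclic with period 3.
The events fall on every Monday, Thursday and Friday.
Next Thursday: 1995-05-25.
The following Friday is 1995-05-26.
The following Monday is 1995-05-29.

1995-05-25, 1995-05-26, 1995-05-29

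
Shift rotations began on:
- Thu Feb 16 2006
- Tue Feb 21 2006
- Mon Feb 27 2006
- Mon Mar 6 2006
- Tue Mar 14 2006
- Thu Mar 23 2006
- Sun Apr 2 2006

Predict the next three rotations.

The spacing grows by 1 each time: 5, 6, 7, 8, 9, 10 days.
Next gap: 11 days. Sun Apr 2 2006 + 11 days = Thu Apr 13 2006.
Next gap: 12 days. Thu Apr 13 2006 + 12 days = Tue Apr 25 2006.
Next gap: 13 days. Tue Apr 25 2006 + 13 days = Mon May 8 2006.

Thu Apr 13 2006, Tue Apr 25 2006, Mon May 8 2006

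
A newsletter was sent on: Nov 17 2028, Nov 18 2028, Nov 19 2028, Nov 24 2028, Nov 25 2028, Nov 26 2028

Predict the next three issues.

The gap pattern 1, 1, 5, 1, 1 repeats every 3 events.
These are the Fridays, Saturdays and Sundays of each week.
Next Friday: Dec 1 2028.
Next Saturday: Dec 2 2028.
The following Sunday is Dec 3 2028.

Dec 1 2028, Dec 2 2028, Dec 3 2028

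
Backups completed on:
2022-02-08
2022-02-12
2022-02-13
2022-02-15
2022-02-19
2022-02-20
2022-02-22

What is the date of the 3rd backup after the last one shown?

2022-03-01

Gaps: 4, 1, 2, 4, 1, 2 days — not constant, but cyclic with period 3.
The events fall on every Tuesday, Saturday and Sunday.
The following Saturday is 2022-02-26.
Next Sunday: 2022-02-27.
The following Tuesday is 2022-03-01.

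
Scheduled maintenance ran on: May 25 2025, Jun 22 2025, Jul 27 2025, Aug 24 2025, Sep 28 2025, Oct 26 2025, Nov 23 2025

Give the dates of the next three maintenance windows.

All dates are Sundays, 28, 35, 28, 35, 28, 28 days apart.
Specifically, the 4th Sunday of each month.
4th Sunday of December 2025: Dec 28 2025.
January 2026 — 4th Sunday is Jan 25 2026.
February 2026 — 4th Sunday is Feb 22 2026.

Dec 28 2025, Jan 25 2026, Feb 22 2026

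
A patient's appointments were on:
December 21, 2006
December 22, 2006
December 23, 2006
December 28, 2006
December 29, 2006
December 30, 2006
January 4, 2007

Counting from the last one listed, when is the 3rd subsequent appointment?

January 11, 2007

The gap pattern 1, 1, 5, 1, 1, 5 repeats every 3 events.
These are the Thursdays, Fridays and Saturdays of each week.
Next Friday: January 5, 2007.
The following Saturday is January 6, 2007.
Next Thursday: January 11, 2007.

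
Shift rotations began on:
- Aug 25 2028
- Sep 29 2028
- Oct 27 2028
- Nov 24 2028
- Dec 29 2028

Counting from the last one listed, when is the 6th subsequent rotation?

These are Fridays with 35, 28, 28, 35-day gaps.
Each is the final Friday of its month — Sep 29 2028 is past the 28th, so '4th Friday' doesn't fit.
Last Friday of January 2029: Jan 26 2029.
Last Friday of February 2029: Feb 23 2029.
Last Friday of March 2029: Mar 30 2029.
Last Friday of April 2029: Apr 27 2029.
May 2029 ends with Friday May 25 2029.
June 2029 ends with Friday Jun 29 2029.

Jun 29 2029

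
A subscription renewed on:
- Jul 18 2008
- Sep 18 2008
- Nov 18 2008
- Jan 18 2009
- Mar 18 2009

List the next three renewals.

The day-of-month is always 18 (62, 61, 61, 59 days between events).
So this recurs on the 18th of every 2 months.
May 2009: May 18 2009.
July 2009: Jul 18 2009.
Next: September 2009 → Sep 18 2009.

May 18 2009, Jul 18 2009, Sep 18 2009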